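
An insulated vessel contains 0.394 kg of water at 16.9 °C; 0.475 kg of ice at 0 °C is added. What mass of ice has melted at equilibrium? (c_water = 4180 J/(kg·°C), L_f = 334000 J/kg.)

Cooling the water to 0 °C releases 0.394×4180×16.9 = 27833 J.
To melt every bit of ice: 0.475×334000 = 158650 J.
27833 J < 158650 J, so only part of the ice melts and the system sits at 0 °C.
m_melted×334000 = 27833  ⇒  m_melted ≈ 0.08333 kg.

m_melted ≈ 0.0833 kg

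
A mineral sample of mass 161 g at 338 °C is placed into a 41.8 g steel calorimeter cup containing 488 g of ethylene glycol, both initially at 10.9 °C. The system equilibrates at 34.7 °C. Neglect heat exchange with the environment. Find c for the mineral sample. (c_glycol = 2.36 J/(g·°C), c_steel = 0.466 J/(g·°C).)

Energy conservation, ΣQ = 0:
161×c×(34.7 − 338) + 488×2.36×(34.7 − 10.9) + 41.8×0.466×(34.7 − 10.9) = 0
-48831 c = -27874
c = -27874/-48831 ≈ 0.5708 J/(g·°C)

c ≈ 0.571 J/(g·°C)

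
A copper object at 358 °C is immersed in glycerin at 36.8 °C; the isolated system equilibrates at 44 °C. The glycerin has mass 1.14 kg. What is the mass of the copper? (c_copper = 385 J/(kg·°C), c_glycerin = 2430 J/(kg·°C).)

m ≈ 0.165 kg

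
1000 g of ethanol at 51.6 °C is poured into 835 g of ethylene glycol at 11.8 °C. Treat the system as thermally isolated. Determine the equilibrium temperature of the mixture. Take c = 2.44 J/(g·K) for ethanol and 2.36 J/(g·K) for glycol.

T_f ≈ 33.8 °C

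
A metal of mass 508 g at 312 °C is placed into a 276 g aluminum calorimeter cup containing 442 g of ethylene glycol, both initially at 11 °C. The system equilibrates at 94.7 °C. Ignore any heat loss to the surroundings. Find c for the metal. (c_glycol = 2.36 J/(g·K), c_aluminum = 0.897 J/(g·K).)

c ≈ 0.979 J/(g·K)

Energy conservation, ΣQ = 0:
508×c×(94.7 − 312) + 442×2.36×(94.7 − 11) + 276×0.897×(94.7 − 11) = 0
-110388 c = -108031
c = -108031/-110388 ≈ 0.9786 J/(g·K)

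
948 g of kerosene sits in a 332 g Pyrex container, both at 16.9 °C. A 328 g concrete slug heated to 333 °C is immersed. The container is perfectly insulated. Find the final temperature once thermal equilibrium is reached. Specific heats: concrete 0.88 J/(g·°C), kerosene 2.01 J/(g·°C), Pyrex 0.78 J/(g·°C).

T_f ≈ 54.1 °C

Taking heat into each body as positive, Σ m c ΔT = 0:
328×0.88×(T − 333) + 948×2.01×(T − 16.9) + 332×0.78×(T − 16.9) = 0
2453.1 T = 132696
T = 132696/2453.1 ≈ 54.09 °C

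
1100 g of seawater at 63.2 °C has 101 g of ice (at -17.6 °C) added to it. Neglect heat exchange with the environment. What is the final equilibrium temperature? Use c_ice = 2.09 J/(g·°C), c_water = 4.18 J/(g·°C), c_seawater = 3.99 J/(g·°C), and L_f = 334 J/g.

Setting the total heat transfer to zero:
warm ice to 0 °C: 101×2.09×(0 − (-17.6)) = 3715.2; latent heat to melt: 101×334 = 33734; meltwater 0→T: 101×4.18×T = 422.18 T; seawater: 4389(T − 63.2)
4811.2 T = 277385 − 37449 = 239936
T ≈ 49.87 °C (positive, so assuming full melt was valid).

T_f ≈ 49.9 °C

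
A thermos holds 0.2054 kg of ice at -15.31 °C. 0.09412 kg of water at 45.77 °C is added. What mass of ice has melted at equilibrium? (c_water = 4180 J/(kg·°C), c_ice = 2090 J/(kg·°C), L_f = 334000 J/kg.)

Heat available from the water dropping to 0 °C: 0.09412·4180·45.77 = 18007 J.
Warming the ice to 0 °C takes 0.2054·2090·15.31 = 6572.4 J, leaving 11435 J for melting.
Fully melting the ice requires m_ice L_f = 0.2054·334000 = 68604 J.
11435 J < 68604 J, so only part of the ice melts and the system sits at 0 °C.
m_melted·334000 = 11435  ⇒  m_melted ≈ 0.03424 kg.

m_melted ≈ 0.0342 kg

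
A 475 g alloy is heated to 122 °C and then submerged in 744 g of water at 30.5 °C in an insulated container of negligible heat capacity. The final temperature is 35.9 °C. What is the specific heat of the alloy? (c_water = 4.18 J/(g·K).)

c ≈ 0.411 J/(g·K)

Energy conservation, ΣQ = 0:
475·c·(35.9 − 122) + 744·4.18·(35.9 − 30.5) = 0
-40898 c = -16794
c = -16794/-40898 ≈ 0.4106 J/(g·K)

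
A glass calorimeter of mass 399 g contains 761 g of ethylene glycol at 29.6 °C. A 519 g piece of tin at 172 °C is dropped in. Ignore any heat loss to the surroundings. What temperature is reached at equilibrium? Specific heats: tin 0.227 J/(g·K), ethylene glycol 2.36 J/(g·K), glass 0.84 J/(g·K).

T_f ≈ 37.1 °C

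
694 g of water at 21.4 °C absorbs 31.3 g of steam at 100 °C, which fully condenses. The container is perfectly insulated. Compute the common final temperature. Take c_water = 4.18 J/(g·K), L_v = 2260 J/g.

Let T be the final temperature. ΣQ_i = 0:
latent heat released on condensation: 31.3×2260 = 70738
  condensate cools 100→T: 31.3×4.18×(T − 100) = 130.83(T − 100)
  water warms: 694×4.18×(T − 21.4) = 2900.9(T − 21.4)
3031.8 T = 70738 + 13083 + 62080 = 145901
T ≈ 48.12 °C — below 100 °C, confirming all the steam condensed.

T_f ≈ 48.1 °C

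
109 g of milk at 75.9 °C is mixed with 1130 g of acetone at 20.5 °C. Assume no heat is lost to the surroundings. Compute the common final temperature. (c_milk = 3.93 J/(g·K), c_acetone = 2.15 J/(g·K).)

Heat gained plus heat lost sum to zero:
109·3.93·(T − 75.9) + 1130·2.15·(T − 20.5) = 0
428.37(T − 75.9) + 2429.5(T − 20.5) = 0
(428.37 + 2429.5) T = 428.37·75.9 + 2429.5·20.5
T = 82318/2857.9 ≈ 28.80 °C

T_f ≈ 28.8 °C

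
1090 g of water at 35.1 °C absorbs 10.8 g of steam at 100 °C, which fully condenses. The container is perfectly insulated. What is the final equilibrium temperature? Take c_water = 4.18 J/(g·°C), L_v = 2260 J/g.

T_f ≈ 41.0 °C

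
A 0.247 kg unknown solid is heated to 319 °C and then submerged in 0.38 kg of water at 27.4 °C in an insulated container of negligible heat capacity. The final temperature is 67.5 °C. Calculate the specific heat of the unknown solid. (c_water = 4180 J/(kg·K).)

c ≈ 1030 J/(kg·K)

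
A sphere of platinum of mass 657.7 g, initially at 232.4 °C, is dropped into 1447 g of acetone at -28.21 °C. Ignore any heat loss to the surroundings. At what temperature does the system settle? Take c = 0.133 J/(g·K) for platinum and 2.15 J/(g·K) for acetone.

T_f ≈ -21.1 °C

Energy conservation, ΣQ = 0:
657.7*0.133*(T − 232.4) + 1447*2.15*(T − (-28.21)) = 0
87.47(T − 232.4) + 3111(T − (-28.21)) = 0
3198.5 T = -67434
T ≈ -21.08 °C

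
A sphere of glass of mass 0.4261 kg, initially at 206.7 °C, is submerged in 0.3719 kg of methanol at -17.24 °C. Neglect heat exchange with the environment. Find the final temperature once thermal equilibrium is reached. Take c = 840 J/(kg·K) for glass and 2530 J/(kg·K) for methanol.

T_f ≈ 44.5 °C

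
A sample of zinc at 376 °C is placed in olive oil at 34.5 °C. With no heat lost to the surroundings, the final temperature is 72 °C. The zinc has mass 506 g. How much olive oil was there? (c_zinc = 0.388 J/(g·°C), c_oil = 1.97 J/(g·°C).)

m ≈ 808 g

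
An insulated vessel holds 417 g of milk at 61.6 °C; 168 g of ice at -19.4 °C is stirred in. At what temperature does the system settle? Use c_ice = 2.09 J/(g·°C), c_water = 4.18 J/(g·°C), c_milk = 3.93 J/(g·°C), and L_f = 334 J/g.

T_f ≈ 16.2 °C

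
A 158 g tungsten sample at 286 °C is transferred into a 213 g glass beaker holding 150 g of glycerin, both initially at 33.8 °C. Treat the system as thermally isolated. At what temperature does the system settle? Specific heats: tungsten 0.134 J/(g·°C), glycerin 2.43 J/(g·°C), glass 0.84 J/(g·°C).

Energy conservation, ΣQ = 0:
158×0.134×(T − 286) + 150×2.43×(T − 33.8) + 213×0.84×(T − 33.8) = 0
21.17(T − 286) + 364.5(T − 33.8) + 178.92(T − 33.8) = 0
(21.17 + 364.5 + 178.92) T = 21.17×286 + 364.5×33.8 + 178.92×33.8
T = 24423 / 564.59 = 43.3 °C

T_f ≈ 43.3 °C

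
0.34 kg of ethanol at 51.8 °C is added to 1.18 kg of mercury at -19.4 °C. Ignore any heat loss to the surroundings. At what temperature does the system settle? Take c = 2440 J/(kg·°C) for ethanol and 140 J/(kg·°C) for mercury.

Heat gained plus heat lost sum to zero:
0.34*2440*(T − 51.8) + 1.18*140*(T − (-19.4)) = 0
829.6(T − 51.8) + 165.2(T − (-19.4)) = 0
994.8 T = 39768
T = 39768/994.8 ≈ 39.98 °C

T_f ≈ 40.0 °C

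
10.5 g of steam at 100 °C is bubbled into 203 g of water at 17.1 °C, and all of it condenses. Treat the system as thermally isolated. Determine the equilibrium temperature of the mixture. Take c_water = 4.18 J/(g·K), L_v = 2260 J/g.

Let T be the final temperature. ΣQ_i = 0:
steam→water at 100 °C releases m L_v = 10.5·2260 = 23730; condensed water 100 °C→T: 43.89(T − 100); water warms: 203·4.18·(T − 17.1) = 848.54(T − 17.1)
892.43 T = 23730 + 4389 + 14510 = 42629
T ≈ 47.77 °C, under the boiling point, so the assumption holds.

T_f ≈ 47.8 °C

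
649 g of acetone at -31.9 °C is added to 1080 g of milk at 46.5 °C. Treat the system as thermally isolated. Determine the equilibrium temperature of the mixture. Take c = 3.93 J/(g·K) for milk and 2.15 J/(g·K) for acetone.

Setting the total heat transfer to zero:
1080×3.93×(T − 46.5) + 649×2.15×(T − (-31.9)) = 0
(4244.4 + 1395.3) T = 4244.4×46.5 + 1395.3×(-31.9)
T = 152853 / 5639.8 = 27.1 °C

T_f ≈ 27.1 °C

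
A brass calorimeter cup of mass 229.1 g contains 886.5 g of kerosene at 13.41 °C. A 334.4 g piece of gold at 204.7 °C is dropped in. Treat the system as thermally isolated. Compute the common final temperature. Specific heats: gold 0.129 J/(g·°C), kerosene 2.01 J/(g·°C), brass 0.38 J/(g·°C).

T_f ≈ 17.7 °C

Heat gained plus heat lost sum to zero:
334.4*0.129*(T − 204.7) + 886.5*2.01*(T − 13.41) + 229.1*0.38*(T − 13.41) = 0
43.14(T − 204.7) + 1781.9(T − 13.41) + 87.06(T − 13.41) = 0
1912.1 T = 33893
T ≈ 17.73 °C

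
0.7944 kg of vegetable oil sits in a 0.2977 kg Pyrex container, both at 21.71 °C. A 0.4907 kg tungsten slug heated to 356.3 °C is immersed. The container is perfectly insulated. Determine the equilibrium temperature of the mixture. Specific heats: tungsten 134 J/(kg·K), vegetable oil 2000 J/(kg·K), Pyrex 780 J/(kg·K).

Conservation of energy gives ΣQ = 0:
0.4907·134·(T − 356.3) + 0.7944·2000·(T − 21.71) + 0.2977·780·(T − 21.71) = 0
65.75(T − 356.3) + 1588.8(T − 21.71) + 232.21(T − 21.71) = 0
1886.8 T = 62962
T = 62962/1886.8 ≈ 33.37 °C

T_f ≈ 33.4 °C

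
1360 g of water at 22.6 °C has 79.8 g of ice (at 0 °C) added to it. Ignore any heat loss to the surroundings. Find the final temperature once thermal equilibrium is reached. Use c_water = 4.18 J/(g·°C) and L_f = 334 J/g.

T_f ≈ 16.9 °C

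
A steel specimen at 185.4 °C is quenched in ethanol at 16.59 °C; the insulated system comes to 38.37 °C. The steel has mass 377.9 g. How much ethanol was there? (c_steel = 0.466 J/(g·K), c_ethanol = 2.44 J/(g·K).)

m ≈ 487 g

Conservation of energy gives ΣQ = 0:
377.9·0.466·(38.37 − 185.4) + m·2.44·(38.37 − 16.59) = 0
53.14 m = 25892
m = 25892/53.14 ≈ 487.2 g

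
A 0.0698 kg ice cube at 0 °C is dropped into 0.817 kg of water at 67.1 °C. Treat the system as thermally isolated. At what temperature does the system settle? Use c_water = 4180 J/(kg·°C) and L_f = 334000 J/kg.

Energy conservation, ΣQ = 0:
melt ice: 0.0698×334000 = 23313; meltwater 0→T: 0.0698×4180×T = 291.76 T; water cools: 0.817×4180×(T − 67.1) = 3415.1(T − 67.1)
3706.8 T = 229151 − 23313 = 205837
T ≈ 55.53 °C (positive, so assuming full melt was valid).

T_f ≈ 55.5 °C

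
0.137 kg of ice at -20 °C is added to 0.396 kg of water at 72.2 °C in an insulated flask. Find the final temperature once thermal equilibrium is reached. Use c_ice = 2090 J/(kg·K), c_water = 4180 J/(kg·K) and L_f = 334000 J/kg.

Setting the total heat transfer to zero:
ice -20→0 °C: 0.137·2090·20 = 5726.6; fusion: m_ice L_f = 0.137·334000 = 45758; warm the meltwater: 572.66 T; water cools: 0.396·4180·(T − 72.2) = 1655.3(T − 72.2)
2227.9 T = 119511 − 51485 = 68027
T ≈ 30.53 °C. Since T > 0 °C, the all-ice-melts assumption holds.

T_f ≈ 30.5 °C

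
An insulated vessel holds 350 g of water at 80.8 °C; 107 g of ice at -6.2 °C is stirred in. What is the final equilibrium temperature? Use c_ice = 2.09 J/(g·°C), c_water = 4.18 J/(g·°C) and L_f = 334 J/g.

Setting the total heat transfer to zero:
ice -6.2→0 °C: 107×2.09×6.2 = 1386.5; latent heat to melt: 107×334 = 35738; warm the meltwater: 447.26 T; water: 1463(T − 80.8)
1910.3 T = 118210 − 37125 = 81086
T ≈ 42.45 °C (positive, so assuming full melt was valid).

T_f ≈ 42.4 °C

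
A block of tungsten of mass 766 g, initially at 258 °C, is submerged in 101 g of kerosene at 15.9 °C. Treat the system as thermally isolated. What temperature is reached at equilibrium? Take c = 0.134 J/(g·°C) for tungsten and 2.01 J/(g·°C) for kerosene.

Let T be the final temperature. ΣQ_i = 0:
766·0.134·(T − 258) + 101·2.01·(T − 15.9) = 0
102.64(T − 258) + 203.01(T − 15.9) = 0
(102.64 + 203.01) T = 102.64·258 + 203.01·15.9
T = 29710/305.65 ≈ 97.20 °C

T_f ≈ 97.2 °C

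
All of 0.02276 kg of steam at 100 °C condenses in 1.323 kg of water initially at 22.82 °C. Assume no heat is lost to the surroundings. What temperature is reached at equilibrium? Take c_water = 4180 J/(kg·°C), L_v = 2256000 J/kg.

Energy balance with sensible and latent terms:
condense steam: −0.02276·2256000 = −51347
  condensed water 100 °C→T: 95.14(T − 100)
  water warms: 1.323·4180·(T − 22.82) = 5530.1(T − 22.82)
5625.3 T = 51347 + 9513.7 + 126198 = 187058
T ≈ 33.25 °C, under the boiling point, so the assumption holds.

T_f ≈ 33.3 °C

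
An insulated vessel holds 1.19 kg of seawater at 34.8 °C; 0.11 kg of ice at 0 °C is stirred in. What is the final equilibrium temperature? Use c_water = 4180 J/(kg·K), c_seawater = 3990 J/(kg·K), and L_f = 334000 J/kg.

T_f ≈ 24.7 °C

Heat gained plus heat lost sum to zero:
latent heat to melt: 0.11·334000 = 36740
  meltwater 0→T: 0.11·4180·T = 459.8 T
  seawater cools: 1.19·3990·(T − 34.8) = 4748.1(T − 34.8)
5207.9 T = 165234 − 36740 = 128494
T ≈ 24.67 °C. Since T > 0 °C, the all-ice-melts assumption holds.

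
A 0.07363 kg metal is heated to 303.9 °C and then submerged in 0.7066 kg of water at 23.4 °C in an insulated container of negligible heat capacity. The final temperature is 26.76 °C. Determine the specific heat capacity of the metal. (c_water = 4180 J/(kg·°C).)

c ≈ 486 J/(kg·°C)

m_s c (T_s − T_f) = m_water c_water (T_f − T_0):
0.07363×c×(303.9 − 26.76) = 0.7066×4180×(26.76 − 23.4)
20.41 c = 9924.1  ⇒  c ≈ 486.3 J/(kg·°C)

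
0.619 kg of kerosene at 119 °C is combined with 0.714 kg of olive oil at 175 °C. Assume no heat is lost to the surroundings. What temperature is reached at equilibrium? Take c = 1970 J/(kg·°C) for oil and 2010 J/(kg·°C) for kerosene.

T_f is the heat-capacity-weighted average of the initial temperatures:
T_f = (1406.6*175 + 1244.2*119) / (1406.6 + 1244.2)
    = 394210 / 2650.8 ≈ 148.72 °C

T_f ≈ 148.7 °C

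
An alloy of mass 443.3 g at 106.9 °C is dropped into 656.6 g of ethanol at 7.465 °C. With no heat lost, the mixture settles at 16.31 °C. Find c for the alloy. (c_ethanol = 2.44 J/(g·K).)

Net heat exchanged in the isolated system is zero:
443.3·c·(16.31 − 106.9) + 656.6·2.44·(16.31 − 7.465) = 0
-40159 c = -14171
c = -14171/-40159 ≈ 0.3529 J/(g·K)

c ≈ 0.353 J/(g·K)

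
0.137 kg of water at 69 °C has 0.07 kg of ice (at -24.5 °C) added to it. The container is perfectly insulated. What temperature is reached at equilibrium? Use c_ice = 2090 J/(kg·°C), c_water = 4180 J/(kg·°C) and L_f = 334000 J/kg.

T_f ≈ 14.5 °C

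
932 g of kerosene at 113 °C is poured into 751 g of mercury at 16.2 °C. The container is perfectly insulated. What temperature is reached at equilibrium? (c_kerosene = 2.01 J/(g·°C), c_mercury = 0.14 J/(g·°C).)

T_f ≈ 107.9 °C

With ΣQ=0 the equilibrium temperature is the m·c-weighted mean:
T_f = (1873.3*113 + 105.14*16.2) / (1873.3 + 105.14)
    = 213388 / 1978.5 ≈ 107.86 °C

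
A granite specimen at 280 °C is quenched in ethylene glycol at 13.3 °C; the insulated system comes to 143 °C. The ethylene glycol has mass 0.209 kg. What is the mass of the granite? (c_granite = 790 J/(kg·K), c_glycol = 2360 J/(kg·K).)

m ≈ 0.591 kg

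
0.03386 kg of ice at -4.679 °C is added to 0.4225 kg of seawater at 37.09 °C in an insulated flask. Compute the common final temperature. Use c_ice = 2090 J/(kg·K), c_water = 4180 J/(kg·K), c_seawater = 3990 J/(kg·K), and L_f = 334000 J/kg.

Energy conservation, ΣQ = 0:
ice -4.679→0 °C: 0.03386·2090·4.679 = 331.12
  latent heat to melt: 0.03386·334000 = 11309
  meltwater 0→T: 0.03386·4180·T = 141.53 T
  seawater cools: 0.4225·3990·(T − 37.09) = 1685.8(T − 37.09)
1827.3 T = 62525 − 11640 = 50885
T ≈ 27.85 °C. Since T > 0 °C, the all-ice-melts assumption holds.

T_f ≈ 27.8 °C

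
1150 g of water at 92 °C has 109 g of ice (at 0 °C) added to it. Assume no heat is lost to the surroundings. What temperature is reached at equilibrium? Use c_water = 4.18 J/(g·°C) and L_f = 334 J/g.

T_f ≈ 77.1 °C

Conservation of energy gives ΣQ = 0:
melt ice: 109×334 = 36406; warm the meltwater: 455.62 T; water cools: 1150×4.18×(T − 92) = 4807(T − 92)
5262.6 T = 442244 − 36406 = 405838
T ≈ 77.12 °C. Since T > 0 °C, the all-ice-melts assumption holds.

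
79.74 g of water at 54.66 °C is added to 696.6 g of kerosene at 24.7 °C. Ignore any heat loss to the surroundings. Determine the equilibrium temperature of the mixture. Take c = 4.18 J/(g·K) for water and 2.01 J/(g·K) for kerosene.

T_f ≈ 30.5 °C

Net heat exchanged in the isolated system is zero:
79.74×4.18×(T − 54.66) + 696.6×2.01×(T − 24.7) = 0
333.31(T − 54.66) + 1400.2(T − 24.7) = 0
1733.5 T = 52803
T ≈ 30.46 °C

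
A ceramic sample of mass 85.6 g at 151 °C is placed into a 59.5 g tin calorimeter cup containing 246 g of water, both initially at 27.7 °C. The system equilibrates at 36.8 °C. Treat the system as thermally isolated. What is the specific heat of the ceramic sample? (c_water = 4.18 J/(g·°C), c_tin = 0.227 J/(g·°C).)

Setting the total heat transfer to zero:
85.6·c·(36.8 − 151) + 246·4.18·(36.8 − 27.7) + 59.5·0.227·(36.8 − 27.7) = 0
-9775.5 c = -9480.3
c = -9480.3/-9775.5 ≈ 0.9698 J/(g·°C)

c ≈ 0.97 J/(g·°C)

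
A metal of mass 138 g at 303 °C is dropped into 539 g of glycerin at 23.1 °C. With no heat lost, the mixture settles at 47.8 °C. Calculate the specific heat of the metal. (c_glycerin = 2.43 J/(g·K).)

c ≈ 0.919 J/(g·K)

Setting the total heat transfer to zero:
138×c×(47.8 − 303) + 539×2.43×(47.8 − 23.1) = 0
-35218 c = -32351
c = -32351/-35218 ≈ 0.9186 J/(g·K)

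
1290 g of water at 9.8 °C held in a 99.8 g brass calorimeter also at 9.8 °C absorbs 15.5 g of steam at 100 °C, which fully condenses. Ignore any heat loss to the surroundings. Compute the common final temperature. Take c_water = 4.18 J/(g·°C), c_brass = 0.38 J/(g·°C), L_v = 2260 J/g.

T_f ≈ 17.2 °C

Conservation of energy gives ΣQ = 0:
steam→water at 100 °C releases m L_v = 15.5·2260 = 35030; condensate cools 100→T: 15.5·4.18·(T − 100) = 64.79(T − 100); original water: 5392.2(T − 9.8); cup: 37.92(T − 9.8)
5494.9 T = 35030 + 6479 + 53215 = 94724
T ≈ 17.24 °C, under the boiling point, so the assumption holds.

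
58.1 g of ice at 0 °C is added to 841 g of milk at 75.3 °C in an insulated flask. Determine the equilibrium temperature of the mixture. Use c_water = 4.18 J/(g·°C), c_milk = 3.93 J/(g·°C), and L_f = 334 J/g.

T_f ≈ 64.7 °C

Energy balance with sensible and latent terms:
melt ice: 58.1×334 = 19405
  meltwater 0→T: 58.1×4.18×T = 242.86 T
  milk: 3305.1(T − 75.3)
3548 T = 248876 − 19405 = 229471
T ≈ 64.68 °C (positive, so assuming full melt was valid).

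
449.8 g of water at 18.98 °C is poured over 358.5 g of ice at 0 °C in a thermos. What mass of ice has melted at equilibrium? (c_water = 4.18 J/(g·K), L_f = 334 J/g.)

Heat available from the water dropping to 0 °C: 449.8×4.18×18.98 = 35686 J.
Fully melting the ice requires m_ice L_f = 358.5×334 = 119739 J.
35686 J < 119739 J, so only part of the ice melts and the system sits at 0 °C.
m_melt = 35686 / L_f = 106.8 g.

m_melted ≈ 107 g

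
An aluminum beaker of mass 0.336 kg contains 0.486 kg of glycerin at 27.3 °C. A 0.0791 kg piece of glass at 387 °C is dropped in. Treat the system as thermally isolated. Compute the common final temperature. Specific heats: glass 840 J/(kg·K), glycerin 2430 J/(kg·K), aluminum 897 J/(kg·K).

Conservation of energy gives ΣQ = 0:
0.0791×840×(T − 387) + 0.486×2430×(T − 27.3) + 0.336×897×(T − 27.3) = 0
66.44(T − 387) + 1181(T − 27.3) + 301.39(T − 27.3) = 0
(66.44 + 1181 + 301.39) T = 66.44×387 + 1181×27.3 + 301.39×27.3
T = 66183/1548.8 ≈ 42.73 °C

T_f ≈ 42.7 °C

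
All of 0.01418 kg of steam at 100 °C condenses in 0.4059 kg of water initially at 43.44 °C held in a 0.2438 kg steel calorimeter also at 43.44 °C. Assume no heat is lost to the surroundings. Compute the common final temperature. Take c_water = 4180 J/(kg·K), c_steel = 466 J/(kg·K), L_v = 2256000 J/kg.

Let T be the final temperature. ΣQ_i = 0:
steam→water at 100 °C releases m L_v = 0.01418·2256000 = 31990
  condensate cools 100→T: 0.01418·4180·(T − 100) = 59.27(T − 100)
  water warms: 0.4059·4180·(T − 43.44) = 1696.7(T − 43.44)
  cup: 113.61(T − 43.44)
1869.5 T = 31990 + 5927.2 + 78638 = 116556
T ≈ 62.34 °C — below 100 °C, confirming all the steam condensed.

T_f ≈ 62.3 °C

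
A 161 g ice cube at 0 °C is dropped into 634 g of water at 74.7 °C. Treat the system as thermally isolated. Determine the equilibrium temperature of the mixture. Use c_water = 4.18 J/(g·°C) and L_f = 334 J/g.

Sum of m c ΔT and latent-heat terms is zero:
fusion: m_ice L_f = 161×334 = 53774
  meltwater 0→T: 161×4.18×T = 672.98 T
  water: 2650.1(T − 74.7)
3323.1 T = 197964 − 53774 = 144190
T ≈ 43.39 °C. Since T > 0 °C, the all-ice-melts assumption holds.

T_f ≈ 43.4 °C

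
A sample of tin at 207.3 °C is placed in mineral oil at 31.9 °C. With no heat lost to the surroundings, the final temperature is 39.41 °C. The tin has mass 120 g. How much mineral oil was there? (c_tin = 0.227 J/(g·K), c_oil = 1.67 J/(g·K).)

m ≈ 365 g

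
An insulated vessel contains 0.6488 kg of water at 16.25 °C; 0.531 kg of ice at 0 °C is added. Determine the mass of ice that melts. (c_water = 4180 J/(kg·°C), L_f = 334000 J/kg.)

m_melted ≈ 0.132 kg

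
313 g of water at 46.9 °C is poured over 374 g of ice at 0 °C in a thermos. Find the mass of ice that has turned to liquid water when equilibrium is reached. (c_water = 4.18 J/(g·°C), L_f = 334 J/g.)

m_melted ≈ 184 g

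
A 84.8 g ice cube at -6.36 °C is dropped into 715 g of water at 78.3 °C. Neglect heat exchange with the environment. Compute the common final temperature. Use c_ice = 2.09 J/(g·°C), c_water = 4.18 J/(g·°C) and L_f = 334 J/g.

T_f ≈ 61.2 °C

Let T be the final temperature. ΣQ_i = 0:
warm ice to 0 °C: 84.8·2.09·(0 − (-6.36)) = 1127.2; latent heat to melt: 84.8·334 = 28323; meltwater 0→T: 84.8·4.18·T = 354.46 T; water cools: 715·4.18·(T − 78.3) = 2988.7(T − 78.3)
3343.2 T = 234015 − 29450 = 204565
T ≈ 61.19 °C (positive, so assuming full melt was valid).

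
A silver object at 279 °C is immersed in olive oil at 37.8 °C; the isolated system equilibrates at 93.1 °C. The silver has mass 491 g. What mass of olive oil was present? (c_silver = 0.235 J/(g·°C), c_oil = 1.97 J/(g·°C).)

Setting the total heat transfer to zero:
491×0.235×(93.1 − 279) + m×1.97×(93.1 − 37.8) = 0
108.94 m = 21450
m = 21450/108.94 ≈ 196.9 g

m ≈ 197 g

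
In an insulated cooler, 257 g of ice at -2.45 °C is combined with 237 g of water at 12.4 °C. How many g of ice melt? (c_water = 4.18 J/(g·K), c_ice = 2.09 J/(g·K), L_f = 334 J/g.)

Heat available from the water dropping to 0 °C: 237·4.18·12.4 = 12284 J.
Of that, 257·2.09·2.45 = 1316 J goes to bring the ice to 0 °C, leaving 10968 J.
Fully melting the ice requires m_ice L_f = 257·334 = 85838 J.
That's not enough to melt it all — equilibrium is at 0 °C with ice remaining.
Mass melted = 10968/334 ≈ 32.84 g.

m_melted ≈ 32.8 g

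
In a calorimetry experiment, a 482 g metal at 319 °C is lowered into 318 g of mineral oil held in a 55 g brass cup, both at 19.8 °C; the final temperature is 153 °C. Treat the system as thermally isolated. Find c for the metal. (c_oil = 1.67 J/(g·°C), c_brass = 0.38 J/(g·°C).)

c ≈ 0.919 J/(g·°C)

Energy conservation, ΣQ = 0:
482×c×(153 − 319) + 318×1.67×(153 − 19.8) + 55×0.38×(153 − 19.8) = 0
-80012 c = -73521
c = -73521/-80012 ≈ 0.9189 J/(g·°C)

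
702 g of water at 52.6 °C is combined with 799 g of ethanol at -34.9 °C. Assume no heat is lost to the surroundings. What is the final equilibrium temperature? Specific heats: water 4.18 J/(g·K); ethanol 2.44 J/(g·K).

Let T be the final temperature. ΣQ_i = 0:
702×4.18×(T − 52.6) + 799×2.44×(T − (-34.9)) = 0
2934.4(T − 52.6) + 1949.6(T − (-34.9)) = 0
4883.9 T = 86308
T ≈ 17.67 °C

T_f ≈ 17.7 °C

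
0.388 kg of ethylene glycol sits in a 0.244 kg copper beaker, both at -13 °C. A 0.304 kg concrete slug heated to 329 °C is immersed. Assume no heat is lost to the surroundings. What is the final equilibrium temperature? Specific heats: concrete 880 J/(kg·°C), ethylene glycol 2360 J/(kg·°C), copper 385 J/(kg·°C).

T_f ≈ 58.6 °C

Let T be the final temperature. ΣQ_i = 0:
0.304*880*(T − 329) + 0.388*2360*(T − (-13)) + 0.244*385*(T − (-13)) = 0
267.52(T − 329) + 915.68(T − (-13)) + 93.94(T − (-13)) = 0
1277.1 T = 74889
T ≈ 58.64 °C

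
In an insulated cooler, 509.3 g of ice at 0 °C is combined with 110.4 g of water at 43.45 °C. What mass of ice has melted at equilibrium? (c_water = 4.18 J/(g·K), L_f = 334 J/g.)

m_melted ≈ 60 g

Cooling the water to 0 °C releases 110.4×4.18×43.45 = 20051 J.
Melting all 509.3 g of ice would need 509.3×334 = 170106 J.
Since 20051 < 170106 J, not all the ice melts; equilibrium is at 0 °C.
m_melt = 20051 / L_f = 60.03 g.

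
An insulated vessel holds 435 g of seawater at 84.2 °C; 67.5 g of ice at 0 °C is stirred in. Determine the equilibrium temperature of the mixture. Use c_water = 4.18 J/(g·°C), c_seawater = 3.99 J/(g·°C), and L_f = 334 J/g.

T_f ≈ 61.3 °C

Setting the total heat transfer to zero:
latent heat to melt: 67.5×334 = 22545
  meltwater 0→T: 67.5×4.18×T = 282.15 T
  seawater cools: 435×3.99×(T − 84.2) = 1735.7(T − 84.2)
2017.8 T = 146142 − 22545 = 123597
T ≈ 61.25 °C — above 0 °C, consistent with complete melting.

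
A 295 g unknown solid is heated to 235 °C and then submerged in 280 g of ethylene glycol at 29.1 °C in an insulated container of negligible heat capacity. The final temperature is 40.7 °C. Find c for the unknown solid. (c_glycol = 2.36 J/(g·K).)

c ≈ 0.134 J/(g·K)

Heat gained plus heat lost sum to zero:
295×c×(40.7 − 235) + 280×2.36×(40.7 − 29.1) = 0
-57318 c = -7665.3
c = -7665.3/-57318 ≈ 0.1337 J/(g·K)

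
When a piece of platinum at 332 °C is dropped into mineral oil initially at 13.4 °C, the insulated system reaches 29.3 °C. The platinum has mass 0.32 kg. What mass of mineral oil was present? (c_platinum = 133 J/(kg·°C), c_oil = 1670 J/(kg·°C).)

Let T be the final temperature. ΣQ_i = 0:
0.32·133·(29.3 − 332) + m·1670·(29.3 − 13.4) = 0
26553 m = 12883
m = 12883/26553 ≈ 0.4852 kg

m ≈ 0.485 kg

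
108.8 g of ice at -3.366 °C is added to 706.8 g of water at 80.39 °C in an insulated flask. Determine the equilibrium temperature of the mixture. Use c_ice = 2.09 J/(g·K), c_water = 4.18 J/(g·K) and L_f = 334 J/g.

T_f ≈ 58.8 °C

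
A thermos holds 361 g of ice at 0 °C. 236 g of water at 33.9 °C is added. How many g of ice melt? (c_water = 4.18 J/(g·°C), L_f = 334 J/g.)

m_melted ≈ 100 g

Cooling the water to 0 °C releases 236×4.18×33.9 = 33442 J.
Melting all 361 g of ice would need 361×334 = 120574 J.
That's not enough to melt it all — equilibrium is at 0 °C with ice remaining.
Mass melted = 33442/334 ≈ 100.1 g.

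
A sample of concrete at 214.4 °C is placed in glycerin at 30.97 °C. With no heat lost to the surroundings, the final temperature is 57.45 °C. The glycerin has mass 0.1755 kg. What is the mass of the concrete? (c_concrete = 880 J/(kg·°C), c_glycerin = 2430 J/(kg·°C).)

m ≈ 0.0818 kg

|Q_concrete| = |Q_glycerin|:
m·880·(214.4 − 57.45) = 0.1755·2430·(57.45 − 30.97)
138116 m = 11293  ⇒  m ≈ 0.08176 kg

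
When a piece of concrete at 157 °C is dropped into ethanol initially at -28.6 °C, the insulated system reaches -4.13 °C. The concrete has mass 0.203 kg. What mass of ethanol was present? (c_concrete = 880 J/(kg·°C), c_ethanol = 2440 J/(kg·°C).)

Heat lost by the concrete = heat gained by the ethanol:
0.203×880×(157 − -4.13) = m×2440×(-4.13 − (-28.6))
59707 m = 28784  ⇒  m ≈ 0.4821 kg

m ≈ 0.482 kg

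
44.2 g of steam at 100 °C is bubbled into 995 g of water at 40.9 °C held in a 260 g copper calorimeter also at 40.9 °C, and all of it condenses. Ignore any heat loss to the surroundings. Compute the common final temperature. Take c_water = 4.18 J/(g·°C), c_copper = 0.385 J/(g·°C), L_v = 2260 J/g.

T_f ≈ 65.8 °C

Net heat exchanged in the isolated system is zero:
condense steam: −44.2×2260 = −99892
  condensate cools 100→T: 44.2×4.18×(T − 100) = 184.76(T − 100)
  water warms: 995×4.18×(T − 40.9) = 4159.1(T − 40.9)
  cup: 100.1(T − 40.9)
4444 T = 99892 + 18476 + 174201 = 292569
T ≈ 65.84 °C — below 100 °C, confirming all the steam condensed.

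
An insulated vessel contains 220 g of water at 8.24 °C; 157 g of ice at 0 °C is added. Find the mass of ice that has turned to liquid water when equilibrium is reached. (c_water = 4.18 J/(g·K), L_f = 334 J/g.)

m_melted ≈ 22.7 g

Heat available from the water dropping to 0 °C: 220·4.18·8.24 = 7577.5 J.
Melting all 157 g of ice would need 157·334 = 52438 J.
That's not enough to melt it all — equilibrium is at 0 °C with ice remaining.
Mass melted = 7577.5/334 ≈ 22.69 g.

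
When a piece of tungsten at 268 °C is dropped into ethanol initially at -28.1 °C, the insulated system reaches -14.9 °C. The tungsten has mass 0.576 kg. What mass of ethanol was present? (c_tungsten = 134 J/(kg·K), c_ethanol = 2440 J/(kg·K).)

m ≈ 0.678 kg

|Q_tungsten| = |Q_ethanol|:
0.576×134×(268 − -14.9) = m×2440×(-14.9 − (-28.1))
32208 m = 21835  ⇒  m ≈ 0.6779 kg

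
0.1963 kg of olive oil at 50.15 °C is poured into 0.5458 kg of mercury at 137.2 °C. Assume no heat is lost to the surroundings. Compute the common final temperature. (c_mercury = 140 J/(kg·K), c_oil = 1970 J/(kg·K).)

T_f ≈ 64.5 °C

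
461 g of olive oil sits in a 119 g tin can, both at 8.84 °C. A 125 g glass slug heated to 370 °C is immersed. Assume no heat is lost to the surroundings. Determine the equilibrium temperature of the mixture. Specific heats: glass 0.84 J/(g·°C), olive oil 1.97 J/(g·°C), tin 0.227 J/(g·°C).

T_f is the heat-capacity-weighted average of the initial temperatures:
T_f = (105·370 + 908.17·8.84 + 27.01·8.84) / (105 + 908.17 + 27.01)
    = 47117 / 1040.2 ≈ 45.30 °C

T_f ≈ 45.3 °C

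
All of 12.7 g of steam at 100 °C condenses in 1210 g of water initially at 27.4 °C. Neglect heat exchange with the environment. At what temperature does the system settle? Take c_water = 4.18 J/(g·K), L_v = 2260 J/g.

Heat gained plus heat lost sum to zero:
condense steam: −12.7×2260 = −28702
  condensate cools 100→T: 12.7×4.18×(T − 100) = 53.09(T − 100)
  original water: 5057.8(T − 27.4)
5110.9 T = 28702 + 5308.6 + 138584 = 172594
T ≈ 33.77 °C, under the boiling point, so the assumption holds.

T_f ≈ 33.8 °C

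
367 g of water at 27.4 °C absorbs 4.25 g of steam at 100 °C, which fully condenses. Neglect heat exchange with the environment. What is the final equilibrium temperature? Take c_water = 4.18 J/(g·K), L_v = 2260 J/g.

T_f ≈ 34.4 °C

Net heat exchanged in the isolated system is zero:
steam→water at 100 °C releases m L_v = 4.25×2260 = 9605; condensate cools 100→T: 4.25×4.18×(T − 100) = 17.77(T − 100); original water: 1534.1(T − 27.4)
1551.8 T = 9605 + 1776.5 + 42033 = 53415
T ≈ 34.42 °C — below 100 °C, confirming all the steam condensed.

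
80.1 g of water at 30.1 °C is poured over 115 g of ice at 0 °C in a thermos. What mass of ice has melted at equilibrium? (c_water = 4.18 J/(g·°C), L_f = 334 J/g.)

m_melted ≈ 30.2 g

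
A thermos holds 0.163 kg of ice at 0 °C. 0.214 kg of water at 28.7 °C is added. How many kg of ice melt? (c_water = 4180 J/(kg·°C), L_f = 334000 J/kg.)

Cooling the water to 0 °C releases 0.214·4180·28.7 = 25673 J.
Melting all 0.163 kg of ice would need 0.163·334000 = 54442 J.
25673 J < 54442 J, so only part of the ice melts and the system sits at 0 °C.
m_melt = 25673 / L_f = 0.07686 kg.

m_melted ≈ 0.0769 kg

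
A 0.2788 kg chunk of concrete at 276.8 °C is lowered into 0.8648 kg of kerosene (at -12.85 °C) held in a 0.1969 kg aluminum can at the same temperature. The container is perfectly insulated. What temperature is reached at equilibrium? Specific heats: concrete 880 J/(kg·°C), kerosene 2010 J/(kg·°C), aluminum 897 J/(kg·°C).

T_f ≈ 20.0 °C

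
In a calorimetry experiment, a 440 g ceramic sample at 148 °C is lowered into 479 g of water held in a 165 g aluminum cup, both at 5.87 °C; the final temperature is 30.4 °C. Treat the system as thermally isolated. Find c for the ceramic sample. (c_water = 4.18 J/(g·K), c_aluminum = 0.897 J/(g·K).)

c ≈ 1.02 J/(g·K)

Taking heat into each body as positive, Σ m c ΔT = 0:
440·c·(30.4 − 148) + 479·4.18·(30.4 − 5.87) + 165·0.897·(30.4 − 5.87) = 0
-51744 c = -52745
c = -52745/-51744 ≈ 1.019 J/(g·K)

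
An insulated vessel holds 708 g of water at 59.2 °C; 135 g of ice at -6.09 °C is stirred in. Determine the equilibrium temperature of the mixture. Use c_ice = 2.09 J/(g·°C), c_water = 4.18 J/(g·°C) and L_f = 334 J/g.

T_f ≈ 36.4 °C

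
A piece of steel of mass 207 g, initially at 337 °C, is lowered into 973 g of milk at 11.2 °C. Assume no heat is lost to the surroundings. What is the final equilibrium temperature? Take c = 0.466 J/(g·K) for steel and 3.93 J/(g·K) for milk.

T_f ≈ 19.2 °C

Conservation of energy gives ΣQ = 0:
207×0.466×(T − 337) + 973×3.93×(T − 11.2) = 0
3920.4 T = 75335
T ≈ 19.22 °C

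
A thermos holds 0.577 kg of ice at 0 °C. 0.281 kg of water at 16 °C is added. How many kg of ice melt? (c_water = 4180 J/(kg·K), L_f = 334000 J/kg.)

Water can give up m c ΔT = 0.281·4180·16 = 18793 J before reaching 0 °C.
To melt every bit of ice: 0.577·334000 = 192718 J.
18793 J < 192718 J, so only part of the ice melts and the system sits at 0 °C.
Mass melted = 18793/334000 ≈ 0.05627 kg.

m_melted ≈ 0.0563 kg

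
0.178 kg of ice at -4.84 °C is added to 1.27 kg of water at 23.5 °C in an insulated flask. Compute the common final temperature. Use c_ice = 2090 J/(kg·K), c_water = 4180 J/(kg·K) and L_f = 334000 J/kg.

T_f ≈ 10.5 °C

Conservation of energy gives ΣQ = 0:
ice -4.84→0 °C: 0.178×2090×4.84 = 1800.6; melt ice: 0.178×334000 = 59452; meltwater 0→T: 0.178×4180×T = 744.04 T; water: 5308.6(T − 23.5)
6052.6 T = 124752 − 61253 = 63500
T ≈ 10.49 °C — above 0 °C, consistent with complete melting.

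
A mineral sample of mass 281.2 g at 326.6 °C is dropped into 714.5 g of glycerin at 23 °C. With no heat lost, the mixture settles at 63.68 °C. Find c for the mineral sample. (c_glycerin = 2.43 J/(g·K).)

Heat lost by the mineral sample = heat gained by the glycerin:
281.2×c×(326.6 − 63.68) = 714.5×2.43×(63.68 − 23)
73933 c = 70630  ⇒  c ≈ 0.9553 J/(g·K)

c ≈ 0.955 J/(g·K)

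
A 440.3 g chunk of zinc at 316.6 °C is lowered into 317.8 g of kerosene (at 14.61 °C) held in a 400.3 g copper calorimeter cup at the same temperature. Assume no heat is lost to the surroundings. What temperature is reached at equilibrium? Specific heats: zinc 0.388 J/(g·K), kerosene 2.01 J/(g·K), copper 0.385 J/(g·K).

Net heat exchanged in the isolated system is zero:
440.3×0.388×(T − 316.6) + 317.8×2.01×(T − 14.61) + 400.3×0.385×(T − 14.61) = 0
170.84(T − 316.6) + 638.78(T − 14.61) + 154.12(T − 14.61) = 0
963.73 T = 65671
T = 65671/963.73 ≈ 68.14 °C

T_f ≈ 68.1 °C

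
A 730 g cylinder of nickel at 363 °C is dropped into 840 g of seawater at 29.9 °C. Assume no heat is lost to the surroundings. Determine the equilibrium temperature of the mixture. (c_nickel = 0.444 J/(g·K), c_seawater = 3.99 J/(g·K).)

T_f ≈ 59.3 °C

Conservation of energy gives ΣQ = 0:
730*0.444*(T − 363) + 840*3.99*(T − 29.9) = 0
324.12(T − 363) + 3351.6(T − 29.9) = 0
(324.12 + 3351.6) T = 324.12*363 + 3351.6*29.9
T ≈ 59.27 °C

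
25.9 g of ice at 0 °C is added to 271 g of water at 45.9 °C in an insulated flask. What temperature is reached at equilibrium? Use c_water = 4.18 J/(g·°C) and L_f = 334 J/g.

Net heat exchanged in the isolated system is zero:
latent heat to melt: 25.9×334 = 8650.6; warm the meltwater: 108.26 T; water: 1132.8(T − 45.9)
1241 T = 51995 − 8650.6 = 43344
T ≈ 34.93 °C — above 0 °C, consistent with complete melting.

T_f ≈ 34.9 °C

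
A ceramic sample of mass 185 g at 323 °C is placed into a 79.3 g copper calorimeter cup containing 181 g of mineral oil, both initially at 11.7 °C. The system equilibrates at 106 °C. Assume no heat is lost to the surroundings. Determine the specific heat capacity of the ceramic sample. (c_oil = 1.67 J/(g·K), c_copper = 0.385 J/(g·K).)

c ≈ 0.782 J/(g·K)

Taking heat into each body as positive, Σ m c ΔT = 0:
185·c·(106 − 323) + 181·1.67·(106 − 11.7) + 79.3·0.385·(106 − 11.7) = 0
-40145 c = -31383
c = -31383/-40145 ≈ 0.7817 J/(g·K)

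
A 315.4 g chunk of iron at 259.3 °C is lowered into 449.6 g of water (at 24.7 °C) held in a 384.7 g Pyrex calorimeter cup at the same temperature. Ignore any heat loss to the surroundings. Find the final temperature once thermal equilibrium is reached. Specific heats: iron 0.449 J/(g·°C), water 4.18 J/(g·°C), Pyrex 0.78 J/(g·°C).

T_f is the heat-capacity-weighted average of the initial temperatures:
T_f = (141.61×259.3 + 1879.3×24.7 + 300.07×24.7) / (141.61 + 1879.3 + 300.07)
    = 90552 / 2321 ≈ 39.01 °C

T_f ≈ 39.0 °C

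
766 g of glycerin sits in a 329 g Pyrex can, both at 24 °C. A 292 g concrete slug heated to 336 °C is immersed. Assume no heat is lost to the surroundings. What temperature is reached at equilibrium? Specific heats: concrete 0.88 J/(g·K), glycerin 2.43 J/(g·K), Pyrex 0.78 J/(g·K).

Energy conservation, ΣQ = 0:
292×0.88×(T − 336) + 766×2.43×(T − 24) + 329×0.78×(T − 24) = 0
256.96(T − 336) + 1861.4(T − 24) + 256.62(T − 24) = 0
(256.96 + 1861.4 + 256.62) T = 256.96×336 + 1861.4×24 + 256.62×24
T ≈ 57.76 °C

T_f ≈ 57.8 °C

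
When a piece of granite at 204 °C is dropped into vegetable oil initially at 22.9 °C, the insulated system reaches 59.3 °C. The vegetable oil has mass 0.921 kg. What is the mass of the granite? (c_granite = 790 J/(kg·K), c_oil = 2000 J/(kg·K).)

m ≈ 0.587 kg

|Q_granite| = |Q_oil|:
m·790·(204 − 59.3) = 0.921·2000·(59.3 − 22.9)
114313 m = 67049  ⇒  m ≈ 0.5865 kg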